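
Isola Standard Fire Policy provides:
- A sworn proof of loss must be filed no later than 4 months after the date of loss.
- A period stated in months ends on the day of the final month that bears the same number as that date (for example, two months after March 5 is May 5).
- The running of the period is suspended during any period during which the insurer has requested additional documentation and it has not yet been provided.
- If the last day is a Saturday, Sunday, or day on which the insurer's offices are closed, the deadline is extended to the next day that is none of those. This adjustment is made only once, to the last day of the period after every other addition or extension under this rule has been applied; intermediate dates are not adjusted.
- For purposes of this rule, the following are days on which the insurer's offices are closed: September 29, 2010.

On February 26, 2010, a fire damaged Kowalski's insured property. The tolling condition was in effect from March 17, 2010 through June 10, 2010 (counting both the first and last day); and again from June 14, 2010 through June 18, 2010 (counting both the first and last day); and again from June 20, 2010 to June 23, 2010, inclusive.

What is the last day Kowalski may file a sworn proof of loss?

4 months after February 26, 2010 is June 26, 2010.
From March 17, 2010 through June 10, 2010 inclusive is 86 days; tolling adds 86 days: June 26, 2010 + 86 days = September 20, 2010.
From June 14, 2010 through June 18, 2010 inclusive is 5 days; tolling adds 5 days: September 20, 2010 + 5 days = September 25, 2010.
From June 20, 2010 through June 23, 2010 inclusive is 4 days; tolling adds 4 days: September 25, 2010 + 4 days = September 29, 2010.
September 29, 2010 is a listed holiday. The next qualifying day is September 30, 2010.

September 30, 2010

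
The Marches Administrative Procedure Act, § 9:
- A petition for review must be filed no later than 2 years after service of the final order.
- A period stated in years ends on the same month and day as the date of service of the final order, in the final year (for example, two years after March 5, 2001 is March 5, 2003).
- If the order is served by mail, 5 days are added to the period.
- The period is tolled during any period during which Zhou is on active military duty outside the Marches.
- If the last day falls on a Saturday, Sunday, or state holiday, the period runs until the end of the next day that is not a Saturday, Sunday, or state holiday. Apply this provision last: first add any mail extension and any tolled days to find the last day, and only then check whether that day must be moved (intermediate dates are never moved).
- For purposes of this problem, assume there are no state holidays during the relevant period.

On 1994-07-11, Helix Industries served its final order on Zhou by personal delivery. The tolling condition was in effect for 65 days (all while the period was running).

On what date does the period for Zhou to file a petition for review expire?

2 years after 1994-07-11 is July 11, 1996.
Service was not by mail, so no mail extension applies.
Tolling adds 65 days: July 11, 1996 + 65 days = September 14, 1996.
September 14, 1996 is Saturday; September 15, 1996 is Sunday. The next qualifying day is September 16, 1996.

September 16, 1996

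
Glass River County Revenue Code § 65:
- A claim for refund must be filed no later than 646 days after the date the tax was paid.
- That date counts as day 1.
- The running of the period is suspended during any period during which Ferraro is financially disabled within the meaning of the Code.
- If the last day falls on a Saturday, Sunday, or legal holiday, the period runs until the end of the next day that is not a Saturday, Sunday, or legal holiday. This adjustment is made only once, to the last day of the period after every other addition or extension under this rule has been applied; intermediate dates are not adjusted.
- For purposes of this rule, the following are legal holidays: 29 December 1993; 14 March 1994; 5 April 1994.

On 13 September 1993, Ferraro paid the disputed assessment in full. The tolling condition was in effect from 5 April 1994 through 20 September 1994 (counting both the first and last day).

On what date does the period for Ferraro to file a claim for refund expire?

Counting 13 September 1993 as day 1, day 646 is June 20, 1995.
From April 5, 1994 through September 20, 1994 inclusive is 169 days; tolling adds 169 days: June 20, 1995 + 169 days = December 6, 1995.
December 6, 1995 is a Wednesday and not a legal holiday, so no extension applies.

December 6, 1995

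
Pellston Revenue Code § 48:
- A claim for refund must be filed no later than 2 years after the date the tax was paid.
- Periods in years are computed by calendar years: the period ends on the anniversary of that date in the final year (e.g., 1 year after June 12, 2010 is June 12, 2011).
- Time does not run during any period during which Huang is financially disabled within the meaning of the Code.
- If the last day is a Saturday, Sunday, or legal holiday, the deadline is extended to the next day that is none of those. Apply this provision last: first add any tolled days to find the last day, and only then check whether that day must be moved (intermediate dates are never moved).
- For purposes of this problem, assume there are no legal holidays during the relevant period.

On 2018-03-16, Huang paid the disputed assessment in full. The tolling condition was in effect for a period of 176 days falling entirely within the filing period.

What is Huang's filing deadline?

September 8, 2020

2 years after 2018-03-16 is March 16, 2020.
Tolling adds 176 days: March 16, 2020 + 176 days = September 8, 2020.
September 8, 2020 is a Tuesday and not a legal holiday, so no extension applies.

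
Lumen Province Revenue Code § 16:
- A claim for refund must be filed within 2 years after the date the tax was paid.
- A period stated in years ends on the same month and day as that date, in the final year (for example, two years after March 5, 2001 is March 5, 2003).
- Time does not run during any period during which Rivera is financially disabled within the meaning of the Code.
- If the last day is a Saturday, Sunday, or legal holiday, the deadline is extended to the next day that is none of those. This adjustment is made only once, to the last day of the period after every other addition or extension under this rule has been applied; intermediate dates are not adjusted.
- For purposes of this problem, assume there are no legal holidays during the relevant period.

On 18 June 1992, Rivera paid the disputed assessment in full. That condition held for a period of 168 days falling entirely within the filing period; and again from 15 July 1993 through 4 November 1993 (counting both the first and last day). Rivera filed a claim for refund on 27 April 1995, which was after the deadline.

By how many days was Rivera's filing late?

31 days

2 years after 18 June 1992 is June 18, 1994.
Tolling adds 168 days: June 18, 1994 + 168 days = December 3, 1994.
From July 15, 1993 through November 4, 1993 inclusive is 113 days; tolling adds 113 days: December 3, 1994 + 113 days = March 26, 1995.
March 26, 1995 is Sunday. The next qualifying day is March 27, 1995.
The deadline is March 27, 1995; from March 27, 1995 to April 27, 1995 is 31 days.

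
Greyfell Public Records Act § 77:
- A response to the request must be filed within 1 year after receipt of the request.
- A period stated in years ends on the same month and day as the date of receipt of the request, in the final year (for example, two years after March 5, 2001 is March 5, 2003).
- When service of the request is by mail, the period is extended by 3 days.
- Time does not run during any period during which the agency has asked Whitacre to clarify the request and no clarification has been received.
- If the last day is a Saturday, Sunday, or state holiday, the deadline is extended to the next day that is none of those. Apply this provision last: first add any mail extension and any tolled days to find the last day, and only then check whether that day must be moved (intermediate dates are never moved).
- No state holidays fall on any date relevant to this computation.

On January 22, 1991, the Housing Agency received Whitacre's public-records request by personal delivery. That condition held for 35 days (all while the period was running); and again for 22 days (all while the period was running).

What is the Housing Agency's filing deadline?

1 year after January 22, 1991 is January 22, 1992.
Service was not by mail, so no mail extension applies.
Tolling adds 35 days: January 22, 1992 + 35 days = February 26, 1992.
Tolling adds 22 days: February 26, 1992 + 22 days = March 19, 1992.
March 19, 1992 is a Thursday and not a state holiday, so no extension applies.

March 19, 1992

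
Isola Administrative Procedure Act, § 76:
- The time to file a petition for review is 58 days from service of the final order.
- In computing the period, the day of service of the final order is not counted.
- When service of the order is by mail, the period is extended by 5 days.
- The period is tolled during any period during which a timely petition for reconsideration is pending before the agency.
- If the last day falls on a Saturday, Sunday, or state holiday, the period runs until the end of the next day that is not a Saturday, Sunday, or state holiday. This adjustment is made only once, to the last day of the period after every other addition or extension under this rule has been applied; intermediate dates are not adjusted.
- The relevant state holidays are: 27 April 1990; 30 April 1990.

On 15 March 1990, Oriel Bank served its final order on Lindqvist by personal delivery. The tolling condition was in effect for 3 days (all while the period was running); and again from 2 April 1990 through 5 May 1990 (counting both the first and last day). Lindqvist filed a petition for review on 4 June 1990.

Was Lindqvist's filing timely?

58 days after 15 March 1990 is May 12, 1990.
Service was not by mail, so no mail extension applies.
Tolling adds 3 days: May 12, 1990 + 3 days = May 15, 1990.
From April 2, 1990 through May 5, 1990 inclusive is 34 days; tolling adds 34 days: May 15, 1990 + 34 days = June 18, 1990.
June 18, 1990 is a Monday and not a state holiday, so no extension applies.
The deadline is June 18, 1990; the filing on June 4, 1990 is on or before that date.

Yes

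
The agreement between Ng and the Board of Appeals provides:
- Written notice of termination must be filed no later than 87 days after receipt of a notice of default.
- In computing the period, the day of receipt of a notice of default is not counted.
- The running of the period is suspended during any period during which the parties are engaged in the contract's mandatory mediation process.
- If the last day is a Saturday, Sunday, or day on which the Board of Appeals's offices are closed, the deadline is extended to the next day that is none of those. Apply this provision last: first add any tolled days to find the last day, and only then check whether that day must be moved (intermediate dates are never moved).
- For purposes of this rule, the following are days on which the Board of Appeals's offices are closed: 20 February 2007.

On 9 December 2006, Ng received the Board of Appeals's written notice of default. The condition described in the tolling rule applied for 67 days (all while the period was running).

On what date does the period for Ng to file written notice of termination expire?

87 days after 9 December 2006 is March 6, 2007.
Tolling adds 67 days: March 6, 2007 + 67 days = May 12, 2007.
May 12, 2007 is Saturday; May 13, 2007 is Sunday. The next qualifying day is May 14, 2007.

May 14, 2007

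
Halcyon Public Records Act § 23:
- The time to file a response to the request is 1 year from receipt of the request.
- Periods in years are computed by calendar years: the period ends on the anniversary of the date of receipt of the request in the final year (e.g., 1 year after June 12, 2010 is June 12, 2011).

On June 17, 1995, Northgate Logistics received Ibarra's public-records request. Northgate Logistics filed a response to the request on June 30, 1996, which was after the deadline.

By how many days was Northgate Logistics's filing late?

13 days

1 year after June 17, 1995 is June 17, 1996.
The deadline is June 17, 1996; from June 17, 1996 to June 30, 1996 is 13 days.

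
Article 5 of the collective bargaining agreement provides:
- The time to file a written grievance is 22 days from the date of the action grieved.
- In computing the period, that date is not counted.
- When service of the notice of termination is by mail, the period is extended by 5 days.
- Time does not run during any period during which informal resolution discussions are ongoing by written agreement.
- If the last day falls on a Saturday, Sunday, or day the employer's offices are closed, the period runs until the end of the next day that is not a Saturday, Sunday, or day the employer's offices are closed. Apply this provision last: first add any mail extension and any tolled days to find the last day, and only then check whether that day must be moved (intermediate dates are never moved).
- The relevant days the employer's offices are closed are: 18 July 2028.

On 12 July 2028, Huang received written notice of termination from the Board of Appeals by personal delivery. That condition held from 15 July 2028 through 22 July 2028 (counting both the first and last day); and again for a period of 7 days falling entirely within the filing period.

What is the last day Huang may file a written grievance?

22 days after 12 July 2028 is August 3, 2028.
Service was not by mail, so no mail extension applies.
From July 15, 2028 through July 22, 2028 inclusive is 8 days; tolling adds 8 days: August 3, 2028 + 8 days = August 11, 2028.
Tolling adds 7 days: August 11, 2028 + 7 days = August 18, 2028.
August 18, 2028 is a Friday and not a day the employer's offices are closed, so no extension applies.

August 18, 2028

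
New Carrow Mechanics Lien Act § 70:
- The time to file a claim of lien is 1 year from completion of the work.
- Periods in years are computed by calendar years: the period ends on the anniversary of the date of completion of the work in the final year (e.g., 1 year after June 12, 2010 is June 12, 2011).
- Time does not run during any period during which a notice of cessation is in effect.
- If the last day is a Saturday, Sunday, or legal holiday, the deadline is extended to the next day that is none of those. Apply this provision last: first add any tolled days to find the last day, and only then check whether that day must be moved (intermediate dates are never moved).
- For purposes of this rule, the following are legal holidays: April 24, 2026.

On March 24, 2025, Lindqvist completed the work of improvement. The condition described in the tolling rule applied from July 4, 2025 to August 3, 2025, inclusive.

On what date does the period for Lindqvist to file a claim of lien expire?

1 year after March 24, 2025 is March 24, 2026.
From July 4, 2025 through August 3, 2025 inclusive is 31 days; tolling adds 31 days: March 24, 2026 + 31 days = April 24, 2026.
April 24, 2026 is a listed holiday; April 25, 2026 is Saturday; April 26, 2026 is Sunday. The next qualifying day is April 27, 2026.

April 27, 2026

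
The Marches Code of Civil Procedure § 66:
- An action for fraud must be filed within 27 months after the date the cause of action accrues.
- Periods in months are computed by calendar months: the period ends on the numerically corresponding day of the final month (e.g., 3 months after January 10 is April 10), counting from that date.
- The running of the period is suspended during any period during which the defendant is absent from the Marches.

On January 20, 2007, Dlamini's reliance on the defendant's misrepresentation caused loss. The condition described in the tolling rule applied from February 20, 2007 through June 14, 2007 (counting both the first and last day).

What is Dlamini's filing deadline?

27 months after January 20, 2007 is April 20, 2009.
From February 20, 2007 through June 14, 2007 inclusive is 115 days; tolling adds 115 days: April 20, 2009 + 115 days = August 13, 2009.

August 13, 2009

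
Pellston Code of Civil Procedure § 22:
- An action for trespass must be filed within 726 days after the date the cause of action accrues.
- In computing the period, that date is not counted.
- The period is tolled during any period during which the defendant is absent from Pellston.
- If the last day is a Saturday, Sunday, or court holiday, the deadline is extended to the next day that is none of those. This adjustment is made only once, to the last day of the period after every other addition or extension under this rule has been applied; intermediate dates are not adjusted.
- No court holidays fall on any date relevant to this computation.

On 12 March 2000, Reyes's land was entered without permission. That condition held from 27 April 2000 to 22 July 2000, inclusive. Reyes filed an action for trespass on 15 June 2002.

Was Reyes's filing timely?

No

726 days after 12 March 2000 is March 8, 2002.
From April 27, 2000 through July 22, 2000 inclusive is 87 days; tolling adds 87 days: March 8, 2002 + 87 days = June 3, 2002.
June 3, 2002 is a Monday and not a court holiday, so no extension applies.
The deadline is June 3, 2002; the filing on June 15, 2002 is after that date.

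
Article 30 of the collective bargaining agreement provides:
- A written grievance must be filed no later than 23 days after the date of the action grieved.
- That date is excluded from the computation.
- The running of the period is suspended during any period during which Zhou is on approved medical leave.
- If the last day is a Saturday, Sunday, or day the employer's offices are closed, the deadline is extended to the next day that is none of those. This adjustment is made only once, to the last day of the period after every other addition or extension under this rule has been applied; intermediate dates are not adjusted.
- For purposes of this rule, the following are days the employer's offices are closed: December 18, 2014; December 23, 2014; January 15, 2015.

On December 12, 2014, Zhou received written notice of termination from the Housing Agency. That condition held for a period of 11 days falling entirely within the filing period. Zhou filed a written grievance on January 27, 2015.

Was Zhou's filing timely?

No

23 days after December 12, 2014 is January 4, 2015.
Tolling adds 11 days: January 4, 2015 + 11 days = January 15, 2015.
January 15, 2015 is a listed holiday. The next qualifying day is January 16, 2015.
The deadline is January 16, 2015; the filing on January 27, 2015 is after that date.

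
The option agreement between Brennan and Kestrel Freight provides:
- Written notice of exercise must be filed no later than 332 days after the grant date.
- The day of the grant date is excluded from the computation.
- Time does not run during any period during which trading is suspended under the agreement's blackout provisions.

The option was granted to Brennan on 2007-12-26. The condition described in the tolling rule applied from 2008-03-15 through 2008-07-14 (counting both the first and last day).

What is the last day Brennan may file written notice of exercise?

March 24, 2009

332 days after 2007-12-26 is November 22, 2008.
From March 15, 2008 through July 14, 2008 inclusive is 122 days; tolling adds 122 days: November 22, 2008 + 122 days = March 24, 2009.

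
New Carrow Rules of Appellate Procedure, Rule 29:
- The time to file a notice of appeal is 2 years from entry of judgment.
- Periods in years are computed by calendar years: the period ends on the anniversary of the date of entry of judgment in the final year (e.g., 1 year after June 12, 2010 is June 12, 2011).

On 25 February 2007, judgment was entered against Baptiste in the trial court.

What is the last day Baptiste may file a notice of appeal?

February 25, 2009

2 years after 25 February 2007 is February 25, 2009.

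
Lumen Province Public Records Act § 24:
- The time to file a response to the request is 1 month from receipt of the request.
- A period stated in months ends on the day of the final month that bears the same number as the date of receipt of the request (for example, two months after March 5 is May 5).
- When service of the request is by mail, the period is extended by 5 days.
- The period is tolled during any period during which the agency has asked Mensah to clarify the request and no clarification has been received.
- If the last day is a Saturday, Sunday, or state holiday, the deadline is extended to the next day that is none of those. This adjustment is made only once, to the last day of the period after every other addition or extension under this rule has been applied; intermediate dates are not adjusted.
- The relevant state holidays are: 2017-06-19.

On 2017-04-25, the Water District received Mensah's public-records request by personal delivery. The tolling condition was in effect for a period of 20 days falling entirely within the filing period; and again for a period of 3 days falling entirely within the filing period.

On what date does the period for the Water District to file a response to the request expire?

1 month after 2017-04-25 is May 25, 2017.
Service was not by mail, so no mail extension applies.
Tolling adds 20 days: May 25, 2017 + 20 days = June 14, 2017.
Tolling adds 3 days: June 14, 2017 + 3 days = June 17, 2017.
June 17, 2017 is Saturday; June 18, 2017 is Sunday; June 19, 2017 is a listed holiday. The next qualifying day is June 20, 2017.

June 20, 2017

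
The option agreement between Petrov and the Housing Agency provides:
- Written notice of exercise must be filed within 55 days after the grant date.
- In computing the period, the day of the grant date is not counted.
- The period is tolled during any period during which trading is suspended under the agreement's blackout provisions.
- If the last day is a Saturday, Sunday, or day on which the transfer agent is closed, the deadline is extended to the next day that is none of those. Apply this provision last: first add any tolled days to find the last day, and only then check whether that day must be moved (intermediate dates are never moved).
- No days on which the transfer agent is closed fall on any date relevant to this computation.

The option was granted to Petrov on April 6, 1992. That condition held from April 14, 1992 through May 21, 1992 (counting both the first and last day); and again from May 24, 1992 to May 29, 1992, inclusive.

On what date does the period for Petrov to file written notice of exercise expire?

55 days after April 6, 1992 is May 31, 1992.
From April 14, 1992 through May 21, 1992 inclusive is 38 days; tolling adds 38 days: May 31, 1992 + 38 days = July 8, 1992.
From May 24, 1992 through May 29, 1992 inclusive is 6 days; tolling adds 6 days: July 8, 1992 + 6 days = July 14, 1992.
July 14, 1992 is a Tuesday and not a day on which the transfer agent is closed, so no extension applies.

July 14, 1992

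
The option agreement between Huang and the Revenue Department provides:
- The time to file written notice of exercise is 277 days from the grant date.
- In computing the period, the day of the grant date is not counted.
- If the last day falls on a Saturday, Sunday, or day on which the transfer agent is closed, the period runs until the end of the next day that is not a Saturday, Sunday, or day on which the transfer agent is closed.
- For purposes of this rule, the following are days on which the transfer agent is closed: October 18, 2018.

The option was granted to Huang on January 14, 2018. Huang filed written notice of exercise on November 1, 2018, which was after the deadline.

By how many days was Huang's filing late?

277 days after January 14, 2018 is October 18, 2018.
October 18, 2018 is a listed holiday. The next qualifying day is October 19, 2018.
The deadline is October 19, 2018; from October 19, 2018 to November 1, 2018 is 13 days.

13 days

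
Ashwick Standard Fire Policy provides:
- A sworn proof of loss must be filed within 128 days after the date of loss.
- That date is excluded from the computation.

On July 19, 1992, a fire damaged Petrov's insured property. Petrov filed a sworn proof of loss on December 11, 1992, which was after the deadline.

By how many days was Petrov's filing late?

128 days after July 19, 1992 is November 24, 1992.
The deadline is November 24, 1992; from November 24, 1992 to December 11, 1992 is 17 days.

17 days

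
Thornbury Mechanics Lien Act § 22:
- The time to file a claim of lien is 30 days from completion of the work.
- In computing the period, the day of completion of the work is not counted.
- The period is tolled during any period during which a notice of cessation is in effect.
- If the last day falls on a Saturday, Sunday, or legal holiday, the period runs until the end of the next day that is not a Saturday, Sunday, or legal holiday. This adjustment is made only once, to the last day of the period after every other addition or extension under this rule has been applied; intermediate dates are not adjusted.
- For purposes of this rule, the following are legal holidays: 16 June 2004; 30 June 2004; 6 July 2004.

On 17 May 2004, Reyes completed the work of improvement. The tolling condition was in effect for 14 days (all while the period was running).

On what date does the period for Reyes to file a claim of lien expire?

30 days after 17 May 2004 is June 16, 2004.
Tolling adds 14 days: June 16, 2004 + 14 days = June 30, 2004.
June 30, 2004 is a listed holiday. The next qualifying day is July 1, 2004.

July 1, 2004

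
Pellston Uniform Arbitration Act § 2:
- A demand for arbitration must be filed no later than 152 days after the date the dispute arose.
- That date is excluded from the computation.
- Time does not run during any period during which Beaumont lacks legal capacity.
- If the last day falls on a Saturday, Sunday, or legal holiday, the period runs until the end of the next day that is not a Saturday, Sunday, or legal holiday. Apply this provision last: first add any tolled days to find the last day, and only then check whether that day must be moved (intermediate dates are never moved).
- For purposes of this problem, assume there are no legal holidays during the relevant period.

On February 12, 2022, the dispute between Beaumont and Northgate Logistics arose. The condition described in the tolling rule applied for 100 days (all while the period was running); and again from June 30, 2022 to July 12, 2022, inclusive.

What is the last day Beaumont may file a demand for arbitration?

November 4, 2022

152 days after February 12, 2022 is July 14, 2022.
Tolling adds 100 days: July 14, 2022 + 100 days = October 22, 2022.
From June 30, 2022 through July 12, 2022 inclusive is 13 days; tolling adds 13 days: October 22, 2022 + 13 days = November 4, 2022.
November 4, 2022 is a Friday and not a legal holiday, so no extension applies.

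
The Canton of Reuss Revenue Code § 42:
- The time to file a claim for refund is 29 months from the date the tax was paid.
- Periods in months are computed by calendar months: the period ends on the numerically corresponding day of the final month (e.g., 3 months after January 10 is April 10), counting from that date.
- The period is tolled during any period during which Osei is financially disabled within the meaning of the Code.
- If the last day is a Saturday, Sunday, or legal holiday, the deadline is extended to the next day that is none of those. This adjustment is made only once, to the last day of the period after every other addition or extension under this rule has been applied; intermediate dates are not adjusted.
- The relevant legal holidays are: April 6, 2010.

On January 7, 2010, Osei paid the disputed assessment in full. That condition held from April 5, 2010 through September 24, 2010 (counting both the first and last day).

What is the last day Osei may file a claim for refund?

29 months after January 7, 2010 is June 7, 2012.
From April 5, 2010 through September 24, 2010 inclusive is 173 days; tolling adds 173 days: June 7, 2012 + 173 days = November 27, 2012.
November 27, 2012 is a Tuesday and not a legal holiday, so no extension applies.

November 27, 2012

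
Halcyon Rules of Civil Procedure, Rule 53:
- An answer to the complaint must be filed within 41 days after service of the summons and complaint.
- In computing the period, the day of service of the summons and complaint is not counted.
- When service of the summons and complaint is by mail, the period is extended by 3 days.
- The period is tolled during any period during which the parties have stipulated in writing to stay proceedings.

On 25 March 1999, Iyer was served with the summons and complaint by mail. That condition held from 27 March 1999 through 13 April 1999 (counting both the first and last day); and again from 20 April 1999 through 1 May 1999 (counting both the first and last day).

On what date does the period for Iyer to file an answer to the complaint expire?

41 days after 25 March 1999 is May 5, 1999.
Service was by mail, adding 3 days: May 5, 1999 + 3 days = May 8, 1999.
From March 27, 1999 through April 13, 1999 inclusive is 18 days; tolling adds 18 days: May 8, 1999 + 18 days = May 26, 1999.
From April 20, 1999 through May 1, 1999 inclusive is 12 days; tolling adds 12 days: May 26, 1999 + 12 days = June 7, 1999.

June 7, 1999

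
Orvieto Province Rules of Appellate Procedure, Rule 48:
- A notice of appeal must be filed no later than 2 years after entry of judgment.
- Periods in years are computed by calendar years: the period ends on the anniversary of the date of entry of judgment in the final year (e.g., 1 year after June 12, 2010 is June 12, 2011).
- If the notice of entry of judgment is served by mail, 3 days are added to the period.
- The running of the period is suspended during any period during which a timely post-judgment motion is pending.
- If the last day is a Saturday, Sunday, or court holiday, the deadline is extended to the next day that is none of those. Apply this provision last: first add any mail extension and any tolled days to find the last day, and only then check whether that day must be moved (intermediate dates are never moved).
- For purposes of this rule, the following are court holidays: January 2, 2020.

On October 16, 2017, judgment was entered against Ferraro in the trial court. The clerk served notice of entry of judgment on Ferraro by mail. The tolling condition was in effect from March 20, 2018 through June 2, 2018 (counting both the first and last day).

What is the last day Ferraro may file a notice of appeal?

January 3, 2020

2 years after October 16, 2017 is October 16, 2019.
Service was by mail, adding 3 days: October 16, 2019 + 3 days = October 19, 2019.
From March 20, 2018 through June 2, 2018 inclusive is 75 days; tolling adds 75 days: October 19, 2019 + 75 days = January 2, 2020.
January 2, 2020 is a listed holiday. The next qualifying day is January 3, 2020.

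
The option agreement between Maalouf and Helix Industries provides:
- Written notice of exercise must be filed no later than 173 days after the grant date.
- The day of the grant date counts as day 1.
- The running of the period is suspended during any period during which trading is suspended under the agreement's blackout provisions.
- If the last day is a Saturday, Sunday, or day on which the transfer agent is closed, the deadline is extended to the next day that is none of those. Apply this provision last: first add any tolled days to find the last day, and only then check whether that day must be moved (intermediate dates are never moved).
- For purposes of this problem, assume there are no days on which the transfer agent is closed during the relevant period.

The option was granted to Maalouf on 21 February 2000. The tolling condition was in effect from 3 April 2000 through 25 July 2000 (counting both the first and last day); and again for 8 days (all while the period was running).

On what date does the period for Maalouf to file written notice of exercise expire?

Counting 21 February 2000 as day 1, day 173 is August 11, 2000.
From April 3, 2000 through July 25, 2000 inclusive is 114 days; tolling adds 114 days: August 11, 2000 + 114 days = December 3, 2000.
Tolling adds 8 days: December 3, 2000 + 8 days = December 11, 2000.
December 11, 2000 is a Monday and not a day on which the transfer agent is closed, so no extension applies.

December 11, 2000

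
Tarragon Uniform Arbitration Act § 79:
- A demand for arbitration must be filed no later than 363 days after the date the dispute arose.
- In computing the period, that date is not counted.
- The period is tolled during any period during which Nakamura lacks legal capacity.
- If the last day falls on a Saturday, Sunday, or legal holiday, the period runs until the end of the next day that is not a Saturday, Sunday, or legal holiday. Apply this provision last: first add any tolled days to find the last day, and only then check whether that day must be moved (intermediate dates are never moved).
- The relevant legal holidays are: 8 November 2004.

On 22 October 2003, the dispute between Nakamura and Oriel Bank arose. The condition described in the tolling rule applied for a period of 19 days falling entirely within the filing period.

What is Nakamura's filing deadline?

363 days after 22 October 2003 is October 19, 2004.
Tolling adds 19 days: October 19, 2004 + 19 days = November 7, 2004.
November 7, 2004 is Sunday; November 8, 2004 is a listed holiday. The next qualifying day is November 9, 2004.

November 9, 2004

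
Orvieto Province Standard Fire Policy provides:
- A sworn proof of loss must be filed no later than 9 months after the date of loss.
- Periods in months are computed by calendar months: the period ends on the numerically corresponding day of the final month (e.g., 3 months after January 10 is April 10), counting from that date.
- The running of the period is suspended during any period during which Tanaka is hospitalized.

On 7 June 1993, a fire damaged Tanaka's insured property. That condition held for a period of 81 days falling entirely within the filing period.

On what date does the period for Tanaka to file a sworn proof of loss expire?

May 27, 1994

9 months after 7 June 1993 is March 7, 1994.
Tolling adds 81 days: March 7, 1994 + 81 days = May 27, 1994.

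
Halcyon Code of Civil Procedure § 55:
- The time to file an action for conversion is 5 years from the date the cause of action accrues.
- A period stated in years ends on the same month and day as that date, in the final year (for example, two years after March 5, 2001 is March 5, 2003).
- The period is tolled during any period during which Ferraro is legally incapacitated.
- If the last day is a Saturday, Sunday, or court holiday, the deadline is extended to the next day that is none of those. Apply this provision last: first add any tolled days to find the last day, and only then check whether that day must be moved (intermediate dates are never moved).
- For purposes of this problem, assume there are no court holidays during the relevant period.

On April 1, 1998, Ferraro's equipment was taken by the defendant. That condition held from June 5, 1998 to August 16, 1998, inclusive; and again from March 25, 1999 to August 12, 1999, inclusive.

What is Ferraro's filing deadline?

5 years after April 1, 1998 is April 1, 2003.
From June 5, 1998 through August 16, 1998 inclusive is 73 days; tolling adds 73 days: April 1, 2003 + 73 days = June 13, 2003.
From March 25, 1999 through August 12, 1999 inclusive is 141 days; tolling adds 141 days: June 13, 2003 + 141 days = November 1, 2003.
November 1, 2003 is Saturday; November 2, 2003 is Sunday. The next qualifying day is November 3, 2003.

November 3, 2003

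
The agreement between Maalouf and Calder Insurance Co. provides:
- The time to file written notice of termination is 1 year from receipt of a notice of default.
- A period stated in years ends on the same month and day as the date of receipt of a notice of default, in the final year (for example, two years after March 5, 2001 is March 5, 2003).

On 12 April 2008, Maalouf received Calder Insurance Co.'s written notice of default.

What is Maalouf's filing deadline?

April 12, 2009

1 year after 12 April 2008 is April 12, 2009.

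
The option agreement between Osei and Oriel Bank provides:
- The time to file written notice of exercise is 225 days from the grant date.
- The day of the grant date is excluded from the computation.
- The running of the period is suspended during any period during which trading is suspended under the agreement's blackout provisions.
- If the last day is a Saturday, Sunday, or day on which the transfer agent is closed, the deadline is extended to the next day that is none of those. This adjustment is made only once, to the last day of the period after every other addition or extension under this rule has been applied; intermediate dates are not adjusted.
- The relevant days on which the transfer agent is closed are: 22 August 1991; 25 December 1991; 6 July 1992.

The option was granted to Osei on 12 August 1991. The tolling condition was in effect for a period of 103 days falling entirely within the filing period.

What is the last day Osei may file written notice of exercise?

225 days after 12 August 1991 is March 24, 1992.
Tolling adds 103 days: March 24, 1992 + 103 days = July 5, 1992.
July 5, 1992 is Sunday; July 6, 1992 is a listed holiday. The next qualifying day is July 7, 1992.

July 7, 1992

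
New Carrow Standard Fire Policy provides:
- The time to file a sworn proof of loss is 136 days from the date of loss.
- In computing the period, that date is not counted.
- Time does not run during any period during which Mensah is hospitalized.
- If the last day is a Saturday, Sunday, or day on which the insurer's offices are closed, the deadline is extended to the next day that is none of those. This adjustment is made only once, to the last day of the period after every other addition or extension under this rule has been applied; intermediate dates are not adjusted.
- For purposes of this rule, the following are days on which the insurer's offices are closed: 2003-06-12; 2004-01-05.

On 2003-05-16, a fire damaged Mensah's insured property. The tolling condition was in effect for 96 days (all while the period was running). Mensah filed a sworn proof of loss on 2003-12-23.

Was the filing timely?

136 days after 2003-05-16 is September 29, 2003.
Tolling adds 96 days: September 29, 2003 + 96 days = January 3, 2004.
January 3, 2004 is Saturday; January 4, 2004 is Sunday; January 5, 2004 is a listed holiday. The next qualifying day is January 6, 2004.
The deadline is January 6, 2004; the filing on December 23, 2003 is on or before that date.

Yes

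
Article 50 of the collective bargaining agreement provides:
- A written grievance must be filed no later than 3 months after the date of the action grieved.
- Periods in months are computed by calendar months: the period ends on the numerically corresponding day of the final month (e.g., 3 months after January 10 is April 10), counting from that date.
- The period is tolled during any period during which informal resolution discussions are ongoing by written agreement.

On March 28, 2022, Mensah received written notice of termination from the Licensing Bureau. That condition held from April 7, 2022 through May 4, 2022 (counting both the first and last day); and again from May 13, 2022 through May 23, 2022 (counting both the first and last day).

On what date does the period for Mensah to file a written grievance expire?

August 6, 2022

3 months after March 28, 2022 is June 28, 2022.
From April 7, 2022 through May 4, 2022 inclusive is 28 days; tolling adds 28 days: June 28, 2022 + 28 days = July 26, 2022.
From May 13, 2022 through May 23, 2022 inclusive is 11 days; tolling adds 11 days: July 26, 2022 + 11 days = August 6, 2022.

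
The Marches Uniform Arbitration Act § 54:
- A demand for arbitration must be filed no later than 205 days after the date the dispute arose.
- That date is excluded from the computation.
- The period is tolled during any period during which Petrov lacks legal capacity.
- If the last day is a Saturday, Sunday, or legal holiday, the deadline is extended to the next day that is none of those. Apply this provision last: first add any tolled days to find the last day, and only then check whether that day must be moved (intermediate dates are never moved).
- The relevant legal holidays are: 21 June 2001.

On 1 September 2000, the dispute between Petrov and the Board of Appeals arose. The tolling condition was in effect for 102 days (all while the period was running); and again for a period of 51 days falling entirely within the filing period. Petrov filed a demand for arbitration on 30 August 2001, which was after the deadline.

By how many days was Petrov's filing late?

205 days after 1 September 2000 is March 25, 2001.
Tolling adds 102 days: March 25, 2001 + 102 days = July 5, 2001.
Tolling adds 51 days: July 5, 2001 + 51 days = August 25, 2001.
August 25, 2001 is Saturday; August 26, 2001 is Sunday. The next qualifying day is August 27, 2001.
The deadline is August 27, 2001; from August 27, 2001 to August 30, 2001 is 3 days.

3 days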